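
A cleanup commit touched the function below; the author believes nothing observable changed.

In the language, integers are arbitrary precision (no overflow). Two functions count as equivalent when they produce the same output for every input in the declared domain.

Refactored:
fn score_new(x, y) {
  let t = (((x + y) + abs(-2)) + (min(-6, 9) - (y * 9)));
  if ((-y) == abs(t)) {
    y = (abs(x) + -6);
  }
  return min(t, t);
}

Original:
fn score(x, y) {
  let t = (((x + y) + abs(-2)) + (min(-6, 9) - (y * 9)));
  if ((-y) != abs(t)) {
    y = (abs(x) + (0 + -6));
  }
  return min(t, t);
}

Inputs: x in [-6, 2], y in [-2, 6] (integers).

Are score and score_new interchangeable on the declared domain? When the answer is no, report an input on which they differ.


Although `((-y) != abs(t))` became `((-y) == abs(t))`, no input in the stated domain can expose it; all 81 inputs agree.
verdict: equivalent


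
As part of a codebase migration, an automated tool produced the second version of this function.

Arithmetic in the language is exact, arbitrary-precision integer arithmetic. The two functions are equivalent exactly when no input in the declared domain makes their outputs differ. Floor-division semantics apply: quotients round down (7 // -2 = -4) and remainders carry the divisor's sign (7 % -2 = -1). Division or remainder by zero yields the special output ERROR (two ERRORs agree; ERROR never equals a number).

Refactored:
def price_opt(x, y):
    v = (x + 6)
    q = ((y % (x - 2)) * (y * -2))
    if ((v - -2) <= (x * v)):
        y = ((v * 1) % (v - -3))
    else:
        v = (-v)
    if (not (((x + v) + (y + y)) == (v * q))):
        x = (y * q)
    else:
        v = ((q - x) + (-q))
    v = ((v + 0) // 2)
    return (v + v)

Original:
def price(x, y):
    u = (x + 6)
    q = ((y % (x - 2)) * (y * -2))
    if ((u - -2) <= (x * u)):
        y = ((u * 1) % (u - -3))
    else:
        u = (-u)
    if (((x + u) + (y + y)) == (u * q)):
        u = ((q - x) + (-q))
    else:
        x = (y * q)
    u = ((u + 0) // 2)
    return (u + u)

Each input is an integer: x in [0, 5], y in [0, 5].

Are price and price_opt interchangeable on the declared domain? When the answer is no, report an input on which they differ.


The two are interchangeable: local variable names differ; and boolean connective usage differs, and every declared input agrees.
One worked example (x=1, y=3) — price: u = 7; q = 0; ((u - -2) <= (x * u)) -> false; u = -7; (((x + u) + (y + y)) == (u * q)) -> true; u = -1; u = -1; return -2; price_opt: v = 7; q = 0; ((v - -2) <= (x * v)) -> false; v = -7; (not (((x + v) + (y + y)) == (v * q))) -> false; v = -1; v = -1; return -2; agreement on -2.
Checked all 36 inputs in the declared domain: the outputs agree on every one.
verdict: equivalent


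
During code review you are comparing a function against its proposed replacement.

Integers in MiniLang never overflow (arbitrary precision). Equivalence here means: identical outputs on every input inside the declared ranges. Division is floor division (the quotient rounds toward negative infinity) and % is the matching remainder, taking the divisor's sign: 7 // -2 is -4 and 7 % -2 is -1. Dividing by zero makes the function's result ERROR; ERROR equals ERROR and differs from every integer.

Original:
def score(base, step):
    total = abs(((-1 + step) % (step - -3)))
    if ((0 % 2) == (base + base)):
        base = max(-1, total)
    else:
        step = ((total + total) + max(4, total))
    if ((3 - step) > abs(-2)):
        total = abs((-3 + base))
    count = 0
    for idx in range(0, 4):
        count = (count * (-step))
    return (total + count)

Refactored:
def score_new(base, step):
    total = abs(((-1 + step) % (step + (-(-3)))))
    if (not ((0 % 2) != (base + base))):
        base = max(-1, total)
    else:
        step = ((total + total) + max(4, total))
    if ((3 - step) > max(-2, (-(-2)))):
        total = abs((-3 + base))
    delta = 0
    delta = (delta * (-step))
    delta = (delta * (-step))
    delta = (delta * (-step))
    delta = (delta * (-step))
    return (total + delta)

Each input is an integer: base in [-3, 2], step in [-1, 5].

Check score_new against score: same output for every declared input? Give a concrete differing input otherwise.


Equivalent — the differences include local variable names differ; also boolean connective usage differs; also comparison usage differs; also min/max/abs usage differs; also arithmetic usage differs; also statement counts differ; also constant usage differs; also loop structure differs, yet no declared input distinguishes the two.
As a probe, take base=-1, step=1: score runs total becomes 0; next ((0 % 2) == (base + base)) evaluates to false; next step becomes 4; next ((3 - step) > abs(-2)) evaluates to false; next count becomes 0; next at idx=0:; next count becomes 0; next at idx=1:; next count becomes 0; next at idx=2:; next count becomes 0; next at idx=3:; next count becomes 0; next final value 0; score_new runs total becomes 0; next (not ((0 % 2) != (base + base))) evaluates to false; next step becomes 4; next ((3 - step) > max(-2, (-(-2)))) evaluates to false; next delta becomes 0; next delta becomes 0; next delta becomes 0; next delta becomes 0; next delta becomes 0; next final value 0; both end at 0.
Every one of the 42 inputs gives matching results.
verdict: equivalent


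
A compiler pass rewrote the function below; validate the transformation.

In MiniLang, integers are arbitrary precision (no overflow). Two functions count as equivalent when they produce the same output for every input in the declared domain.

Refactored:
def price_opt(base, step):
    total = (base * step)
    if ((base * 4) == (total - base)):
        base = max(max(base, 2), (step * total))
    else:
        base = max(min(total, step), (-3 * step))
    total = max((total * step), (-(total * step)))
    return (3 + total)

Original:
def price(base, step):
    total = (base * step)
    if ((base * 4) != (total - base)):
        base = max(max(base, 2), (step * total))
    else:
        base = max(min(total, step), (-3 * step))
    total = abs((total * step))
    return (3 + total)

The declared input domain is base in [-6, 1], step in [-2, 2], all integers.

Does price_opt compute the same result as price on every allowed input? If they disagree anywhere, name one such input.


Equivalent. The edit looks behavioral (`((base * 4) != (total - base))` became `((base * 4) == (total - base))`), but over these ranges it never changes the outcome.
Every one of the 40 inputs gives matching results.
Tracing base=-2, step=-2: price: total := 4 | ((base * 4) != (total - base)): true | base := 2 | total := 8 | result 11 | price_opt: total := 4 | ((base * 4) == (total - base)): false | base := 6 | total := 8 | result 11 — matching result 11.
verdict: equivalent


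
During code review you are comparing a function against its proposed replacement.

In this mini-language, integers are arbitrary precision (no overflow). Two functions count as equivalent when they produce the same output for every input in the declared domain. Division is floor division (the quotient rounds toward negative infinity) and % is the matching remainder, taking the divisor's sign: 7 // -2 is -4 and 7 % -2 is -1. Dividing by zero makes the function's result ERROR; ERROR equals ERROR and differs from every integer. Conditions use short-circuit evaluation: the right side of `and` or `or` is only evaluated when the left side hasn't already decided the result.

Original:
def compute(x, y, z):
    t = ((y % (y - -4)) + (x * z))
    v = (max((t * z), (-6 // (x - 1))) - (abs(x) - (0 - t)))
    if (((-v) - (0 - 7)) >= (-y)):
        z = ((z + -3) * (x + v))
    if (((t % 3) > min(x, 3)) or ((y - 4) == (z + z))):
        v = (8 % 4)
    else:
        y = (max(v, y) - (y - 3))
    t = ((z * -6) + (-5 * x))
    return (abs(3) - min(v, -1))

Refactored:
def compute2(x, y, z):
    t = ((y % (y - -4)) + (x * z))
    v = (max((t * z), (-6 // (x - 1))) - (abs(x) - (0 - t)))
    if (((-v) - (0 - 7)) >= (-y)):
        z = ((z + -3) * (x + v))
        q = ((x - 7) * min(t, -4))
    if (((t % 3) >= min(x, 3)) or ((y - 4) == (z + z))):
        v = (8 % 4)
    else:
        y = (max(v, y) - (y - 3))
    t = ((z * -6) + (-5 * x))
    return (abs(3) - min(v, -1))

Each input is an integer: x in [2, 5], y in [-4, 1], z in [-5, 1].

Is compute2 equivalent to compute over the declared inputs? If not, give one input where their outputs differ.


There is a counterexample at x=2, y=-3, z=1: 5 on one side, 4 on the other.
compute: t := 2 | v := -2 | (((-v) - (0 - 7)) >= (-y)): true | z := 0 | (((t % 3) > min(x, 3)) or ((y - 4) == (z + z))): false | y := 4 | t := -10 | result 5
compute2: t := 2 | v := -2 | (((-v) - (0 - 7)) >= (-y)): true | z := 0 | q := 20 | (((t % 3) >= min(x, 3)) or ((y - 4) == (z + z))): true | v := 0 | t := -10 | result 4
verdict: not equivalent; witness: x=2, y=-3, z=1


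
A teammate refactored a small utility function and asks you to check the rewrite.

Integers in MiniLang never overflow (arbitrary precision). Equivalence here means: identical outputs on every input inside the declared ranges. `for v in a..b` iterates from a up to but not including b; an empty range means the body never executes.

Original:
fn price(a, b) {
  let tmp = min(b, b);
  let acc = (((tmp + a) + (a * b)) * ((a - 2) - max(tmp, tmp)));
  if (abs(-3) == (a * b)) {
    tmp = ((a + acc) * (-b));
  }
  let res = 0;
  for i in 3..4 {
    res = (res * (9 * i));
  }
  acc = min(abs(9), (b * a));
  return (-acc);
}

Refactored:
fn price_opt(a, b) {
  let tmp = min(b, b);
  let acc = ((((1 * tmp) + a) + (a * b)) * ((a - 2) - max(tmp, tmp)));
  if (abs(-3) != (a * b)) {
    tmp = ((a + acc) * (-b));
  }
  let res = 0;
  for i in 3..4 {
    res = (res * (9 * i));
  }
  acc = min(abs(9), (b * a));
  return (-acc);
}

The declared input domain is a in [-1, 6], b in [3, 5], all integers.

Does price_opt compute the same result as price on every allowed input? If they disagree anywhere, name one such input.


Equivalent. Although `(abs(-3) == (a * b))` became `(abs(-3) != (a * b))`, no input in the stated domain can expose it.
Across all 24 domain points the two functions coincide.
Tracing a=-1, b=5: price: tmp := 5 | acc := 8 | (abs(-3) == (a * b)): false | res := 0 | iter i=3: | res := 0 | acc := -5 | result 5 | price_opt: tmp := 5 | acc := 8 | (abs(-3) != (a * b)): true | tmp := -35 | res := 0 | iter i=3: | res := 0 | acc := -5 | result 5 — matching result 5.
verdict: equivalent


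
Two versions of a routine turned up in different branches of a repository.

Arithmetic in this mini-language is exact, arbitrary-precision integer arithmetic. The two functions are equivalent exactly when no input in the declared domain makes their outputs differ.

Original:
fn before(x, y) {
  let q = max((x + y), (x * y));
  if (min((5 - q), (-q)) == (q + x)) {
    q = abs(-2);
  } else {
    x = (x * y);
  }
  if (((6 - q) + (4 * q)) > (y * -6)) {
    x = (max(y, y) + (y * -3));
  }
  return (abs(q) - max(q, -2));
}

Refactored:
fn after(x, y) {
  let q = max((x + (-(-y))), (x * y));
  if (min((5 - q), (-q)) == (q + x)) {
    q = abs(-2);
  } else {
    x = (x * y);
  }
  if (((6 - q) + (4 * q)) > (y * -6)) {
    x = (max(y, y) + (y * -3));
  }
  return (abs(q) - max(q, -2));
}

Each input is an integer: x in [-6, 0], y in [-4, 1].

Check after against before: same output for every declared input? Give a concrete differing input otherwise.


Behavior is preserved: although same computation, different form, the outputs never diverge.
One worked example (x=-1, y=-1) — before: q = 1; (min((5 - q), (-q)) == (q + x)) -> false; x = 1; (((6 - q) + (4 * q)) > (y * -6)) -> true; x = 2; return 0; after: q = 1; (min((5 - q), (-q)) == (q + x)) -> false; x = 1; (((6 - q) + (4 * q)) > (y * -6)) -> true; x = 2; return 0; agreement on 0.
Checked all 42 inputs in the declared domain: the outputs agree on every one.
verdict: equivalent


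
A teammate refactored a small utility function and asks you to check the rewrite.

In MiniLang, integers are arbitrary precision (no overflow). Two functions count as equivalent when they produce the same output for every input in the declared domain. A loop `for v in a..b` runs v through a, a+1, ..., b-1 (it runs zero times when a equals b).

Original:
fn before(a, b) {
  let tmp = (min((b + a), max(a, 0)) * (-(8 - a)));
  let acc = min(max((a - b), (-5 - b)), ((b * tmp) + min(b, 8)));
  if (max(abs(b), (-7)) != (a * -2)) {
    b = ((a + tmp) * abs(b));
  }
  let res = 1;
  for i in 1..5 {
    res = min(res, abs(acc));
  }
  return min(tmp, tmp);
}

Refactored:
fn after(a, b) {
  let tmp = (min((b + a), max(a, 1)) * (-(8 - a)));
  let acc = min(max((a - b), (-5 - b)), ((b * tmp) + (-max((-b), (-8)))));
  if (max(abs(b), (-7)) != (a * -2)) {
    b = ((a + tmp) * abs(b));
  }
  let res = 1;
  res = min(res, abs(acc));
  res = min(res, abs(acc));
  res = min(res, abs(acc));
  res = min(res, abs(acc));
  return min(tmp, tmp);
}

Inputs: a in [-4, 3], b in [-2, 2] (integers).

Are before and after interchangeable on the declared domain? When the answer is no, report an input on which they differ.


Not equivalent: a=-1, b=2 separates them (0 vs -9).
before: tmp := 0 | acc := -3 | (max(abs(b), (-7)) != (a * -2)): false | res := 1 | iter i=1: | res := 1 | iter i=2: | res := 1 | iter i=3: | res := 1 | iter i=4: | res := 1 | result 0
after: tmp := -9 | acc := -16 | (max(abs(b), (-7)) != (a * -2)): false | res := 1 | res := 1 | res := 1 | res := 1 | res := 1 | result -9
verdict: not equivalent; witness: a=-1, b=2


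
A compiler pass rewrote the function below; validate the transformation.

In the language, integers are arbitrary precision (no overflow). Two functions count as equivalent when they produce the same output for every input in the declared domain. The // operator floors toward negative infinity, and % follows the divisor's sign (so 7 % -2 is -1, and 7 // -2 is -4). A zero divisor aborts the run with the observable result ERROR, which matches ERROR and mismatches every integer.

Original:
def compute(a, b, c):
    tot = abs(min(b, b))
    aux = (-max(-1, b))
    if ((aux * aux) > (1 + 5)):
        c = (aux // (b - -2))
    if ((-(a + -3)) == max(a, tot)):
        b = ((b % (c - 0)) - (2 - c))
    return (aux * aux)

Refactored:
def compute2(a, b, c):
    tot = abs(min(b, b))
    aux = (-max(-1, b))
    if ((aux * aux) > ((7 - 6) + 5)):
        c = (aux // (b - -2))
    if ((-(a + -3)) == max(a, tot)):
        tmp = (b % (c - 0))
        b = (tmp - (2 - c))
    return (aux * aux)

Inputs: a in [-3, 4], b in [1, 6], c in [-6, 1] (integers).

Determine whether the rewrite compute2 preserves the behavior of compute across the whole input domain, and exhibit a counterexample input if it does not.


Although local variable names differ; and statement counts differ; and constant usage differs; and arithmetic usage differs, 384/384 inputs agree.
verdict: equivalent


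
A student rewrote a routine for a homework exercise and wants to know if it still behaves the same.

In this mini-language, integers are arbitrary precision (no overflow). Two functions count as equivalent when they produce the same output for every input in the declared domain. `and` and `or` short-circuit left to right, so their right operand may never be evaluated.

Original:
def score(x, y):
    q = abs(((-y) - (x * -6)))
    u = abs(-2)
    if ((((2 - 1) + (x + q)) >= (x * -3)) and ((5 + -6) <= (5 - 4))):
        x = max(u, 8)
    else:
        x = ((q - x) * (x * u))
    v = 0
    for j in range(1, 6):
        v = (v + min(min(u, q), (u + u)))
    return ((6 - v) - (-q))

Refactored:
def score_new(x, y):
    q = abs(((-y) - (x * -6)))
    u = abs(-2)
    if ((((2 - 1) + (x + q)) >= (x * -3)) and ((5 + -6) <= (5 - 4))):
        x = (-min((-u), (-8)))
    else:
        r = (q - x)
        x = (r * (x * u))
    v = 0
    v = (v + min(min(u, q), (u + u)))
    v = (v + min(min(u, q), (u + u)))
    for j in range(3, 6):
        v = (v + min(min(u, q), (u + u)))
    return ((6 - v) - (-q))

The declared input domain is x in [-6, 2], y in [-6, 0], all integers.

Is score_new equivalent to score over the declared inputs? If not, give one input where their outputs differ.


Reading the diff, among the changes: local variable names differ; and loop structure differs; and arithmetic usage differs; and statement counts differ; and min/max/abs usage differs.
As a probe, take x=-3, y=-4: score runs q = 14; u = 2; ((((2 - 1) + (x + q)) >= (x * -3)) and ((5 + -6) <= (5 - 4))) -> true; x = 8; v = 0; [j=1]; v = 2; [j=2]; v = 4; [j=3]; v = 6; [j=4]; v = 8; [j=5]; v = 10; return 10; score_new runs q = 14; u = 2; ((((2 - 1) + (x + q)) >= (x * -3)) and ((5 + -6) <= (5 - 4))) -> true; x = 8; v = 0; v = 2; v = 4; [j=3]; v = 6; [j=4]; v = 8; [j=5]; v = 10; return 10; both end at 10.
Sweeping the whole domain (63 inputs) finds no disagreement.
verdict: equivalent


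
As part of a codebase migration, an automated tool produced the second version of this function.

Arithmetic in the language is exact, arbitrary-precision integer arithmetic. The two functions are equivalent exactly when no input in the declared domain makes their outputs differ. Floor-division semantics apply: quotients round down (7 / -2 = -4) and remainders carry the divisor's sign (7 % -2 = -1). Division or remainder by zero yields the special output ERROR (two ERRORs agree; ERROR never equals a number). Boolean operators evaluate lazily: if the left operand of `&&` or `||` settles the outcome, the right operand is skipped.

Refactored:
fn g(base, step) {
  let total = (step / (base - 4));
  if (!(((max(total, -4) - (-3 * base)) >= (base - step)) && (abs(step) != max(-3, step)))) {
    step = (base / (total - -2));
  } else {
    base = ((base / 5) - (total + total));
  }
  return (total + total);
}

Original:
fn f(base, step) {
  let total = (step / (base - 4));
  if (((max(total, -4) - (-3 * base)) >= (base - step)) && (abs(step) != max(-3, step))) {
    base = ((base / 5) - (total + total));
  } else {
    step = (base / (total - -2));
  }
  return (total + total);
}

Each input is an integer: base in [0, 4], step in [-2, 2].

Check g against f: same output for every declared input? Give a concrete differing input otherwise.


Reading the diff, among the changes: boolean connective usage differs.
Tracing base=4, step=-1: f: a zero divisor aborts: ERROR | g: a zero divisor aborts: ERROR — matching result ERROR.
An exhaustive pass over the 25 declared inputs shows identical outputs.
verdict: equivalent


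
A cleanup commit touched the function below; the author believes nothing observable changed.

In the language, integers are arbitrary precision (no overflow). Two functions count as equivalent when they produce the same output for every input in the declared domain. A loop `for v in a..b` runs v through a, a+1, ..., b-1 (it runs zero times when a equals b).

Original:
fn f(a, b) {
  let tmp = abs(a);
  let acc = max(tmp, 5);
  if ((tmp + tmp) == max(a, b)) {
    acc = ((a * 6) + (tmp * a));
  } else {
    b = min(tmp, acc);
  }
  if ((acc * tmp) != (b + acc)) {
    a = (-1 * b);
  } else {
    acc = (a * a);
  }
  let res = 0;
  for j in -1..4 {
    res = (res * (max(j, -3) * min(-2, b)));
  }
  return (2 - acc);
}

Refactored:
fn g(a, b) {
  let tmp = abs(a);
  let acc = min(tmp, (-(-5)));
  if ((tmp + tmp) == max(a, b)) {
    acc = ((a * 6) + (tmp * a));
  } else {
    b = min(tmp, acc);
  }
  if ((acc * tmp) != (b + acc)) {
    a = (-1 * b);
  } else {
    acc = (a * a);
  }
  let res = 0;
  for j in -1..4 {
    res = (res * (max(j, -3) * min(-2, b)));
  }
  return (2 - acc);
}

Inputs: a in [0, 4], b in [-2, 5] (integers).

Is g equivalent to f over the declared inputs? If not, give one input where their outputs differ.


The rewrite breaks on a=0, b=1, where the results are -3 and 2.
f: tmp=0, then acc=5, then ((tmp + tmp) == max(a, b)) is false, then b=0, then ((acc * tmp) != (b + acc)) is true, then a=0, then res=0, then (j=-1), then res=0, then (j=0), then res=0, then (j=1), then res=0, then (j=2), then res=0, then (j=3), then res=0, then returns -3
g: tmp=0, then acc=0, then ((tmp + tmp) == max(a, b)) is false, then b=0, then ((acc * tmp) != (b + acc)) is false, then acc=0, then res=0, then (j=-1), then res=0, then (j=0), then res=0, then (j=1), then res=0, then (j=2), then res=0, then (j=3), then res=0, then returns 2
verdict: not equivalent; witness: a=0, b=1


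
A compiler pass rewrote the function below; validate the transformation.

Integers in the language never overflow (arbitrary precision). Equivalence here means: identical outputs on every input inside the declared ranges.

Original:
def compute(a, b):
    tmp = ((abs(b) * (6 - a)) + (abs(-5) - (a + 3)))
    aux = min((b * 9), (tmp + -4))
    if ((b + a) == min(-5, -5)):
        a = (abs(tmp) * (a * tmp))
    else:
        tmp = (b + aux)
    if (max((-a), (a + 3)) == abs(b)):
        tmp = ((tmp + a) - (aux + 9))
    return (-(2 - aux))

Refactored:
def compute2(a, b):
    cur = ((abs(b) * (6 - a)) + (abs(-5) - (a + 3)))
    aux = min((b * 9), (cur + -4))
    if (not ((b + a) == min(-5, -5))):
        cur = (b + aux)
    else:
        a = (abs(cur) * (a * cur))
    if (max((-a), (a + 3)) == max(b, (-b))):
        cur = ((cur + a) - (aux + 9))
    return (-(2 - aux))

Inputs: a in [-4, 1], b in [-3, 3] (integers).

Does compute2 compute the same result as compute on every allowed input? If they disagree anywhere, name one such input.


This is a faithful refactor — boolean connective usage differs; also min/max/abs usage differs; also local variable names differ, but the computed results match everywhere.
As a probe, take a=0, b=0: compute runs tmp = 2; aux = -2; ((b + a) == min(-5, -5)) -> false; tmp = -2; (max((-a), (a + 3)) == abs(b)) -> false; return -4; compute2 runs cur = 2; aux = -2; (not ((b + a) == min(-5, -5))) -> true; cur = -2; (max((-a), (a + 3)) == max(b, (-b))) -> false; return -4; both end at -4.
Every one of the 42 inputs gives matching results.
verdict: equivalent


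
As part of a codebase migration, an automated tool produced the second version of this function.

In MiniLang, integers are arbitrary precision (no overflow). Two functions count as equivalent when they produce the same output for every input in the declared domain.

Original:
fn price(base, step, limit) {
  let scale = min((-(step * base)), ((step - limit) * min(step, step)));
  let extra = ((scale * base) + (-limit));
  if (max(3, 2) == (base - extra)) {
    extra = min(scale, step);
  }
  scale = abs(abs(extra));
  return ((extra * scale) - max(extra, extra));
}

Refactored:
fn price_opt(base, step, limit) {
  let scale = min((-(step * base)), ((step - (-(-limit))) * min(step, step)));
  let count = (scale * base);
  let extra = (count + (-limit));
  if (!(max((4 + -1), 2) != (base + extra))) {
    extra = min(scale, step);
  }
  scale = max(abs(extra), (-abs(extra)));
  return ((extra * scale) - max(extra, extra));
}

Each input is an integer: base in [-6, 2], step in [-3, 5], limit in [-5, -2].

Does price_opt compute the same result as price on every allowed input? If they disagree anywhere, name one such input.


There is a counterexample at base=-3, step=1, limit=-3: 0 on one side, -30 on the other.
price: scale = 3; extra = -6; (max(3, 2) == (base - extra)) -> true; extra = 1; scale = 1; return 0
price_opt: scale = 3; count = -9; extra = -6; (!(max((4 + -1), 2) != (base + extra))) -> false; scale = 6; return -30
verdict: not equivalent; witness: base=-3, step=1, limit=-3


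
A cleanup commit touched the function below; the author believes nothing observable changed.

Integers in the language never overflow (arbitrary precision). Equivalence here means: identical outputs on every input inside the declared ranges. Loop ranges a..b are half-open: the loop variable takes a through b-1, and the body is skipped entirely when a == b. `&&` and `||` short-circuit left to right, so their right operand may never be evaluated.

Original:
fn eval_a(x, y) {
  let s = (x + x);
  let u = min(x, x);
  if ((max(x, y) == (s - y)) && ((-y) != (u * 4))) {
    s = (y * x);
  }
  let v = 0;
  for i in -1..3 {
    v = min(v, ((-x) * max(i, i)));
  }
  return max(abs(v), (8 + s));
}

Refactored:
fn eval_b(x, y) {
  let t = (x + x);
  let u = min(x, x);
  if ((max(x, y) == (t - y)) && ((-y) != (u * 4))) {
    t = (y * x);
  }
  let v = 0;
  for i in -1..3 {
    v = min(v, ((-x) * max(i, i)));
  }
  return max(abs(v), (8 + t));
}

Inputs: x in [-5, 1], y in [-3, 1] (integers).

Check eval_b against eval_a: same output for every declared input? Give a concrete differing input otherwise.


This is a faithful refactor — local variable names differ, but the computed results match everywhere.
As a probe, take x=-5, y=1: eval_a runs s=-10, then u=-5, then ((max(x, y) == (s - y)) && ((-y) != (u * 4))) is false, then v=0, then (i=-1), then v=-5, then (i=0), then v=-5, then (i=1), then v=-5, then (i=2), then v=-5, then returns 5; eval_b runs t=-10, then u=-5, then ((max(x, y) == (t - y)) && ((-y) != (u * 4))) is false, then v=0, then (i=-1), then v=-5, then (i=0), then v=-5, then (i=1), then v=-5, then (i=2), then v=-5, then returns 5; both end at 5.
Checked all 35 inputs in the declared domain: the outputs agree on every one.
verdict: equivalent


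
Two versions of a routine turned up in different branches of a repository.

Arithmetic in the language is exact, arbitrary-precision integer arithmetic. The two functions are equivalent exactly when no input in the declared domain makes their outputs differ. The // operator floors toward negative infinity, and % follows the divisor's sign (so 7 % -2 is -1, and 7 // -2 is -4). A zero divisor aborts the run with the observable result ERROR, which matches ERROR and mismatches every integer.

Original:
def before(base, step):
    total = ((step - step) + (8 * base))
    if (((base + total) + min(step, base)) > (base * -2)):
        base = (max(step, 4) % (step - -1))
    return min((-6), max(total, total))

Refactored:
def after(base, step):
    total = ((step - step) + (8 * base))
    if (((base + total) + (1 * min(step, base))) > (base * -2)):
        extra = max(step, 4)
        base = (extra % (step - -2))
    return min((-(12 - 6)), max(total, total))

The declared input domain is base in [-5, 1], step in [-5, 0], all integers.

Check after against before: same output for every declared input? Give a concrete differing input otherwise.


The rewrite breaks on base=1, step=-2, where the results are -6 and ERROR.
before: total becomes 8; next (((base + total) + min(step, base)) > (base * -2)) evaluates to true; next base becomes 0; next final value -6
after: total becomes 8; next (((base + total) + (1 * min(step, base))) > (base * -2)) evaluates to true; next extra becomes 4; next hits division by zero so the output is ERROR
verdict: not equivalent; witness: base=1, step=-2


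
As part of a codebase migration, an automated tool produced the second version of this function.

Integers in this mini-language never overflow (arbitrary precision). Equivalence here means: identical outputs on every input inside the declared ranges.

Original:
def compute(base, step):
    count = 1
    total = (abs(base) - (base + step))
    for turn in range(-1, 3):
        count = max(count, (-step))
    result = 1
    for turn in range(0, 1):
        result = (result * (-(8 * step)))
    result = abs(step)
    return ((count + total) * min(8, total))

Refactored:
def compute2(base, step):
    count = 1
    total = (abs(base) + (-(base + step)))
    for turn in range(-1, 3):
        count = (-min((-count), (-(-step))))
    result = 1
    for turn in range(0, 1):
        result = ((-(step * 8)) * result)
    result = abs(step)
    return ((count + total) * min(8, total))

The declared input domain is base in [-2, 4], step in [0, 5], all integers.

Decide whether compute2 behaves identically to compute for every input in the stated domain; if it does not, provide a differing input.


Side by side, the visible changes include: arithmetic usage differs, and min/max/abs usage differs.
One worked example (base=-2, step=0) — compute: count=1, then total=4, then (turn=-1), then count=1, then (turn=0), then count=1, then (turn=1), then count=1, then (turn=2), then count=1, then result=1, then (turn=0), then result=0, then result=0, then returns 20; compute2: count=1, then total=4, then (turn=-1), then count=1, then (turn=0), then count=1, then (turn=1), then count=1, then (turn=2), then count=1, then result=1, then (turn=0), then result=0, then result=0, then returns 20; agreement on 20.
An exhaustive pass over the 42 declared inputs shows identical outputs.
verdict: equivalent


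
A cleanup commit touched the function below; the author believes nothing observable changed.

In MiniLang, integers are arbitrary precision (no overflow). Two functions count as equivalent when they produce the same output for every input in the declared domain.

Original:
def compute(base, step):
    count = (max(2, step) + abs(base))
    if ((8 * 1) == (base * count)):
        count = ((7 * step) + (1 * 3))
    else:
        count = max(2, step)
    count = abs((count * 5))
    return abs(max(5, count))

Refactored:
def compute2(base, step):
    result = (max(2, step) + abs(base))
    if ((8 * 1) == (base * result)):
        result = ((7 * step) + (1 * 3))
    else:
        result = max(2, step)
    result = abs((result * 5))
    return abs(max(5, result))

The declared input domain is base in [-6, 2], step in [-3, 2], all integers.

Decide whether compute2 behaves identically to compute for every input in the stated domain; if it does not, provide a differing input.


Side by side, the visible changes include: local variable names differ.
One worked example (base=2, step=-2) — compute: count=4, then ((8 * 1) == (base * count)) is true, then count=-11, then count=55, then returns 55; compute2: result=4, then ((8 * 1) == (base * result)) is true, then result=-11, then result=55, then returns 55; agreement on 55.
Every one of the 54 inputs gives matching results.
verdict: equivalent


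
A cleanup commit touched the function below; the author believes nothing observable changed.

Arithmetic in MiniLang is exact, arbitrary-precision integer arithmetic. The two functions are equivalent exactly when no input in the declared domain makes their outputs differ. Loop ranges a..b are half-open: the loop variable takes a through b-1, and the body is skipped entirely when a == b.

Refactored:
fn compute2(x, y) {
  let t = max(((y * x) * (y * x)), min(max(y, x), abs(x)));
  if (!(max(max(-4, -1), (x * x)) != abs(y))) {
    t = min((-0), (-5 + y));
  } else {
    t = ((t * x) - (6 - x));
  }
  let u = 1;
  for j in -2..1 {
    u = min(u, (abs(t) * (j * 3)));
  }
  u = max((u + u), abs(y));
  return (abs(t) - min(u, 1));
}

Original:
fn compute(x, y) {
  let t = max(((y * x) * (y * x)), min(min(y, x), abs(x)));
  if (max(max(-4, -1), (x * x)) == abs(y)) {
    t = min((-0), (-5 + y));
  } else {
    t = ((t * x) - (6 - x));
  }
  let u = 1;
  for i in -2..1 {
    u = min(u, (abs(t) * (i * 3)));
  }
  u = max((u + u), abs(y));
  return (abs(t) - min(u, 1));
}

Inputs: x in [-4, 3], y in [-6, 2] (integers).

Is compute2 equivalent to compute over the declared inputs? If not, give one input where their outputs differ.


Take x=1, y=0.
compute: t becomes 0; next (max(max(-4, -1), (x * x)) == abs(y)) evaluates to false; next t becomes -5; next u becomes 1; next at i=-2:; next u becomes -30; next at i=-1:; next u becomes -30; next at i=0:; next u becomes -30; next u becomes 0; next final value 5
compute2: t becomes 1; next (!(max(max(-4, -1), (x * x)) != abs(y))) evaluates to false; next t becomes -4; next u becomes 1; next at j=-2:; next u becomes -24; next at j=-1:; next u becomes -24; next at j=0:; next u becomes -24; next u becomes 0; next final value 4
5 and 4 differ, so these are not the same function on this domain.
verdict: not equivalent; witness: x=1, y=0


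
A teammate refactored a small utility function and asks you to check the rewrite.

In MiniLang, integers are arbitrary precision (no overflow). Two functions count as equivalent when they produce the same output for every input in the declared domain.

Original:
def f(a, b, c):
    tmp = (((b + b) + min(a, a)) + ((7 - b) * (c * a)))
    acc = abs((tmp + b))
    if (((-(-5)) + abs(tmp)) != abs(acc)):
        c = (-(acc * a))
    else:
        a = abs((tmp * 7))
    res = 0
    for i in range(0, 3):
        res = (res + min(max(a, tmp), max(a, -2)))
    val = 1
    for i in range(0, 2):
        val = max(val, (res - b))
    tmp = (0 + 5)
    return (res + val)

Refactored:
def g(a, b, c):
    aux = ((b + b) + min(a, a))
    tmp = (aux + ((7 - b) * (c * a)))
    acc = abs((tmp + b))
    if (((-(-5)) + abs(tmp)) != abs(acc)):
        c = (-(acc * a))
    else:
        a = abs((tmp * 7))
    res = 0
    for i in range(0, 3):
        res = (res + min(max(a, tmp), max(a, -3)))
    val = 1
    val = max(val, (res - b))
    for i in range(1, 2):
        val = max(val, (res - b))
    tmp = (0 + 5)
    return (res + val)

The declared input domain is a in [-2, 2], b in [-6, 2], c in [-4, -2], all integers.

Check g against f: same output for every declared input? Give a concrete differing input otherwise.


Equivalent. The suspicious edit (`-2` became `-3`) never changes the result for any input inside the declared domain.
Every one of the 135 inputs gives matching results.
Spot check at a=-2, b=2, c=-3 — f: tmp := 32 | acc := 34 | (((-(-5)) + abs(tmp)) != abs(acc)): true | c := 68 | res := 0 | iter i=0: | res := -2 | iter i=1: | res := -4 | iter i=2: | res := -6 | val := 1 | iter i=0: | val := 1 | iter i=1: | val := 1 | tmp := 5 | result -5. g: aux := 2 | tmp := 32 | acc := 34 | (((-(-5)) + abs(tmp)) != abs(acc)): true | c := 68 | res := 0 | iter i=0: | res := -2 | iter i=1: | res := -4 | iter i=2: | res := -6 | val := 1 | val := 1 | iter i=1: | val := 1 | tmp := 5 | result -5. Both give -5.
verdict: equivalent


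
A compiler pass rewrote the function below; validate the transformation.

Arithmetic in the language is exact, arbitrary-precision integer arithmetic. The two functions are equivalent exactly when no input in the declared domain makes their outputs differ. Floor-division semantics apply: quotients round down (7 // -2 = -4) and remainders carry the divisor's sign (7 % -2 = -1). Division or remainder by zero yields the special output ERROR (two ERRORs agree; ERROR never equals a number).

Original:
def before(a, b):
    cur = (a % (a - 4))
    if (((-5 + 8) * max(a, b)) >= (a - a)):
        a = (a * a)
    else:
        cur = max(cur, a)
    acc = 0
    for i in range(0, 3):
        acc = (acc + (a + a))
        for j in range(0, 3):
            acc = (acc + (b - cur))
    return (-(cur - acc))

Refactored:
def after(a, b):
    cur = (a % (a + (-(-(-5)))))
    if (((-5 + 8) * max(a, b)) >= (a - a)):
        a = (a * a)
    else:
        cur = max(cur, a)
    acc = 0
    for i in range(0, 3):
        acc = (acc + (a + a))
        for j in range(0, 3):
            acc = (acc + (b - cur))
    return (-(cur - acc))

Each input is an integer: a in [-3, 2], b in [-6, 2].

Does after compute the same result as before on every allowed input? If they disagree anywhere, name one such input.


There is a counterexample at a=1, b=-6: -28 on one side, -18 on the other.
before: cur becomes -2; next (((-5 + 8) * max(a, b)) >= (a - a)) evaluates to true; next a becomes 1; next acc becomes 0; next at i=0:; next acc becomes 2; next at j=0:; next acc becomes -2; next at j=1:; next acc becomes -6; next at j=2:; next acc becomes -10; next at i=1:; next acc becomes -8; next at j=0:; next acc becomes -12; next at j=1:; next acc becomes -16; next at j=2:; next acc becomes -20; next at i=2:; next acc becomes -18; next at j=0:; next acc becomes -22; next at j=1:; next acc becomes -26; next at j=2:; next acc becomes -30; next final value -28
after: cur becomes -3; next (((-5 + 8) * max(a, b)) >= (a - a)) evaluates to true; next a becomes 1; next acc becomes 0; next at i=0:; next acc becomes 2; next at j=0:; next acc becomes -1; next at j=1:; next acc becomes -4; next at j=2:; next acc becomes -7; next at i=1:; next acc becomes -5; next at j=0:; next acc becomes -8; next at j=1:; next acc becomes -11; next at j=2:; next acc becomes -14; next at i=2:; next acc becomes -12; next at j=0:; next acc becomes -15; next at j=1:; next acc becomes -18; next at j=2:; next acc becomes -21; next final value -18
verdict: not equivalent; witness: a=1, b=-6


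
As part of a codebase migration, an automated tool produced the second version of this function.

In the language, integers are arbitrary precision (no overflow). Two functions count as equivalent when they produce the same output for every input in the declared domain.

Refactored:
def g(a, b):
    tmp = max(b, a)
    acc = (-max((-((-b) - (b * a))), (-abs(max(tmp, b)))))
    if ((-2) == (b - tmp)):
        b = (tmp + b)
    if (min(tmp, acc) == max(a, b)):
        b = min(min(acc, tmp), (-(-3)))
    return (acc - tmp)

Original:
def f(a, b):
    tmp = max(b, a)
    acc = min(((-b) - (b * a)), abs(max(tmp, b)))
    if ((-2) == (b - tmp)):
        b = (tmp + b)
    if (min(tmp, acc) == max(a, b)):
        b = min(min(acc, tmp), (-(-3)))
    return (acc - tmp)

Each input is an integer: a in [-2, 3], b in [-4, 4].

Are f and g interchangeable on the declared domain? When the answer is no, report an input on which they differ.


Comparing the listings, the differences include: min/max/abs usage differs.
As a probe, take a=1, b=1: f runs tmp becomes 1; next acc becomes -2; next ((-2) == (b - tmp)) evaluates to false; next (min(tmp, acc) == max(a, b)) evaluates to false; next final value -3; g runs tmp becomes 1; next acc becomes -2; next ((-2) == (b - tmp)) evaluates to false; next (min(tmp, acc) == max(a, b)) evaluates to false; next final value -3; both end at -3.
Every one of the 54 inputs gives matching results.
verdict: equivalent


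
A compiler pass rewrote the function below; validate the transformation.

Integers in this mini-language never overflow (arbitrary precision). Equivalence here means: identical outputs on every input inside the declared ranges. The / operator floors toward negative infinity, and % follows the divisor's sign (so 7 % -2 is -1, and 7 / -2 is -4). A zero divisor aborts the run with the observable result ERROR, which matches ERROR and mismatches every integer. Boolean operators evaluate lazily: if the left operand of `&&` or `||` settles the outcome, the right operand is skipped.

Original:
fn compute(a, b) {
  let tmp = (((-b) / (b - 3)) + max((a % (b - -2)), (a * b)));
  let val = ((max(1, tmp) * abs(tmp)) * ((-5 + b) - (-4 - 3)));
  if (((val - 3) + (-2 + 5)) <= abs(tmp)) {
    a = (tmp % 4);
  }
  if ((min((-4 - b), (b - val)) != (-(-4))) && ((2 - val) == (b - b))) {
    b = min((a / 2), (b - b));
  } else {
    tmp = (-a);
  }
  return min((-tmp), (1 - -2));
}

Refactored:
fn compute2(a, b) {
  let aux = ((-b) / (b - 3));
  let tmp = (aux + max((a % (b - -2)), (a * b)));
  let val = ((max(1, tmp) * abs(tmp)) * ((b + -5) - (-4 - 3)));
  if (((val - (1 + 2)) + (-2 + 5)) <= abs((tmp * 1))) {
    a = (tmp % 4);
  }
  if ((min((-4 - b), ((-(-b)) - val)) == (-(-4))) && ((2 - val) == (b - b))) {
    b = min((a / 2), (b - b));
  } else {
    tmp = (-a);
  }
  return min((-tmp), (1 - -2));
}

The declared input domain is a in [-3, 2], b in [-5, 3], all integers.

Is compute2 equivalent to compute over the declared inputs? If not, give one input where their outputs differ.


At a=-3, b=0: compute gives -1, compute2 gives -3.
verdict: not equivalent; witness: a=-3, b=0


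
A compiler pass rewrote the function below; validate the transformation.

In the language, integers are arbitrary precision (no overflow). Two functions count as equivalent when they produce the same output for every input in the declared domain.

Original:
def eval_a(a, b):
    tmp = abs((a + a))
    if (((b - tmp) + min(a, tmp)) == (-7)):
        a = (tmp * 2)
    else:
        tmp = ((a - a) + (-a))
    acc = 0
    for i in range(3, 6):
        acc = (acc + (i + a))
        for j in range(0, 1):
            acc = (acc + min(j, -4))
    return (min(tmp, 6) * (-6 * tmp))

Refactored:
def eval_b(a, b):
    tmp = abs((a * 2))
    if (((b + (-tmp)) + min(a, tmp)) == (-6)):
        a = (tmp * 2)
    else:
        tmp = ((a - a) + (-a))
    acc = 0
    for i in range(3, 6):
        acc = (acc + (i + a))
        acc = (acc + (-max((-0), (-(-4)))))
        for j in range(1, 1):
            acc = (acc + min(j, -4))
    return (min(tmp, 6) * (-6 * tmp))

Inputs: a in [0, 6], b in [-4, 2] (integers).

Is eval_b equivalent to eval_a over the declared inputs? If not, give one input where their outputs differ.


Take a=2, b=-4.
eval_a: tmp becomes 4; next (((b - tmp) + min(a, tmp)) == (-7)) evaluates to false; next tmp becomes -2; next acc becomes 0; next at i=3:; next acc becomes 5; next at j=0:; next acc becomes 1; next at i=4:; next acc becomes 7; next at j=0:; next acc becomes 3; next at i=5:; next acc becomes 10; next at j=0:; next acc becomes 6; next final value -24
eval_b: tmp becomes 4; next (((b + (-tmp)) + min(a, tmp)) == (-6)) evaluates to true; next a becomes 8; next acc becomes 0; next at i=3:; next acc becomes 11; next acc becomes 7; next j never enters its loop body; next at i=4:; next acc becomes 19; next acc becomes 15; next j never enters its loop body; next at i=5:; next acc becomes 28; next acc becomes 24; next j never enters its loop body; next final value -96
-24 vs -96 — the two versions disagree here.
verdict: not equivalent; witness: a=2, b=-4
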